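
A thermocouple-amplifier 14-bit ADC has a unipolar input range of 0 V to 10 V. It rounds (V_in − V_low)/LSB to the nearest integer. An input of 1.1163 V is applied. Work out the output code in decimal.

Full-scale span = 10 V; LSB = 10/2^14 = 0.610 mV.
(V_in − V_low)/LSB = (1.1163 − 0) / 0.000610352 = 1828.946.
round(1828.946) = 1829.

code 1829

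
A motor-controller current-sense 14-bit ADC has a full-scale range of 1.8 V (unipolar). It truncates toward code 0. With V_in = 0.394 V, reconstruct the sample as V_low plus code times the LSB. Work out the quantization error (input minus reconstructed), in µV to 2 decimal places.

LSB = 1.8/2^14 = 109.86 µV.
(V_in − V_low)/LSB = (0.394 − 0)/0.000109863 = 3586.2756 → code 3586 (floor).
Reconstructed: 0.39396973 V.
V_in − V_rec = 3.02734e-05 V = 30.27 µV.

30.27 µV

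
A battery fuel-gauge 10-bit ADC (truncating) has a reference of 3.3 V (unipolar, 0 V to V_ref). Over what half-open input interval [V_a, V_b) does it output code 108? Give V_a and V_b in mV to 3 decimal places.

[348.047 mV, 351.270 mV)

LSB = 3.3/2^10 = 3.223 mV.
V_a = V_low + 108·LSB = 0.348047 V; V_b = V_low + 109·LSB = 0.35127 V.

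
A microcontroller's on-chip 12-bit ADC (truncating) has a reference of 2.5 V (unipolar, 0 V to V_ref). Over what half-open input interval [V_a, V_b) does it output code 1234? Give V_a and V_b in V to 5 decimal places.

[0.75317 V, 0.75378 V)

LSB = 2.5/2^12 = 0.610 mV.
V_a = V_low + 1234·LSB = 0.753174 V; V_b = V_low + 1235·LSB = 0.753784 V.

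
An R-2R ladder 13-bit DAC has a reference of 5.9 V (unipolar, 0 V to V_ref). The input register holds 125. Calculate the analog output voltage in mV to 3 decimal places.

LSB = 5.9 V / 2^13 = 0.720 mV.
V_out = 0 + 125 × 0.000720215 V = 0.0900269 V.
= 90.027 mV.

90.027 mV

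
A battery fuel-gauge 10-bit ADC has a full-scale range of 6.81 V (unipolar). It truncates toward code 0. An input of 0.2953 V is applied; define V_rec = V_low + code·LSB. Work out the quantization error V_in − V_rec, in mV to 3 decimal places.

Step size: 6.81 V ÷ 2^10 = 6.650 mV.
(0.2953 − 0)/0.00665039 = 44.4034; ⌊·⌋ gives code 44.
Code 44 maps back to 0 + 44×0.00665039 V = 0.29261719 V.
V_in − V_rec = 0.00268281 V = 2.683 mV.

2.683 mV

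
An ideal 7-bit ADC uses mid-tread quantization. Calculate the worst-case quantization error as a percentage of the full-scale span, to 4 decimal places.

Rounding → worst-case error = ½ LSB = V_FS/2^8, so 100/256 = 0.390625 % of full scale.

0.3906 %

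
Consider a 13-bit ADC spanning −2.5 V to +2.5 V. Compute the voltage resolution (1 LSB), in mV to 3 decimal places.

Full-scale span = 5 V.
LSB = 5 / 2^13 = 5 / 8192 = 0.000610352 V = 0.610 mV.

0.610 mV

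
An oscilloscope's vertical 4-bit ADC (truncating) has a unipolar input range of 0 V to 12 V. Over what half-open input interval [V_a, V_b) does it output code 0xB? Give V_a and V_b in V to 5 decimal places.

LSB = 12/2^4 = 0.7500 V.
Code 0xB = 11 decimal.
V_a = V_low + 11·LSB = 8.25 V; V_b = V_low + 12·LSB = 9 V.

[8.25000 V, 9.00000 V)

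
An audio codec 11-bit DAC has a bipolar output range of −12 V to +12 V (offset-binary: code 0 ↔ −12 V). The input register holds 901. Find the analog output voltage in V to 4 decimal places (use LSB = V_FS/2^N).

LSB = 24 V / 2^11 = 11.719 mV.
V_out = (−12) + 901 × 0.0117188 V = -1.44141 V.

-1.4414 V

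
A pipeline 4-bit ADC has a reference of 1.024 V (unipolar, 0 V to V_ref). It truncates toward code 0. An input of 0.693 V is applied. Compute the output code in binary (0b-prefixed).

LSB = 1.024 V / 16 = 64.000 mV.
(V_in − V_low)/LSB = (0.693 − 0) / 0.064 = 10.828.
⌊·⌋(10.828) = 10.
In binary (0b-prefixed): 0b1010.

code 0b1010 (decimal 10)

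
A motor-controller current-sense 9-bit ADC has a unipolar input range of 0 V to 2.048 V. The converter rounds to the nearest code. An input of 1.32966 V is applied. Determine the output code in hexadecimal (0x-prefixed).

With 512 levels over 2.048 V, one step is 4.000 mV.
Input sits at 332.415 steps above V_low.
So the output code is 332.
In hexadecimal (0x-prefixed): 0x14C.

code 0x14C (decimal 332)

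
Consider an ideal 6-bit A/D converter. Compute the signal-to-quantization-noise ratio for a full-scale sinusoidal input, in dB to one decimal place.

SNR ≈ 6.02·N + 1.76 dB = 6.02·6 + 1.76 = 37.88 dB.

37.9 dB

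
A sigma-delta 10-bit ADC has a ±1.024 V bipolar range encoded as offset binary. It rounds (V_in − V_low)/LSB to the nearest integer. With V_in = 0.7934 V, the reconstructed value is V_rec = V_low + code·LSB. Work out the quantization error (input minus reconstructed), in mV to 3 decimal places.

-0.600 mV

LSB = 2.048/2^10 = 2.000 mV.
(V_in − V_low)/LSB = (0.7934 − (−1.024))/0.002 = 908.7000 → code 909 (round).
Code 909 maps back to (−1.024) + 909×0.002 V = 0.794 V.
Error = 0.7934 − 0.794 = -0.0006 V = -0.600 mV.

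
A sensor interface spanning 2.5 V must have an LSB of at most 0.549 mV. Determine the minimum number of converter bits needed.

13 bits

Number of steps required ≥ 2.5 V / 0.549 mV = 4553.73.
Need 2^N ≥ 4553.73; 2^12 = 4096, 2^13 = 8192.
Minimum N = 13.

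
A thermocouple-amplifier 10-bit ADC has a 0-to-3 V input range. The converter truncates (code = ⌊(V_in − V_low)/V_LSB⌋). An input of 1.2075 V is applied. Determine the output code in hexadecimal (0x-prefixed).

With 1024 levels over 3 V, one step is 2.930 mV.
Input sits at 412.160 steps above V_low.
So the output code is 412.
In hexadecimal (0x-prefixed): 0x19C.

code 0x19C (decimal 412)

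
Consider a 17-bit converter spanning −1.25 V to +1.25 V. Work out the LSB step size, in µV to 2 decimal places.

Full-scale span = 2.5 V.
LSB = 2.5 / 2^17 = 2.5 / 131072 = 1.90735e-05 V = 19.07 µV.

19.07 µV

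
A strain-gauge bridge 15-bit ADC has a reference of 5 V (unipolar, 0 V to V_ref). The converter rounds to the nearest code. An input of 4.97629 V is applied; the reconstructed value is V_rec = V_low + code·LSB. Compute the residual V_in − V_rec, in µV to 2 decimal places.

-58.88 µV

Step size: 5 V ÷ 2^15 = 152.59 µV.
Scaled input = 32612.6141 LSBs, so code = 32613.
Code 32613 maps back to 0 + 32613×0.000152588 V = 4.9763489 V.
V_in − V_rec = -5.8877e-05 V = -58.88 µV.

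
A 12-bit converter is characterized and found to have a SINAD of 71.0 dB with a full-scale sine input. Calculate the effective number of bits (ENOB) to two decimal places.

ENOB = (SINAD − 1.76) / 6.02 = (71.0 − 1.76)/6.02 = 11.502.

11.50 bits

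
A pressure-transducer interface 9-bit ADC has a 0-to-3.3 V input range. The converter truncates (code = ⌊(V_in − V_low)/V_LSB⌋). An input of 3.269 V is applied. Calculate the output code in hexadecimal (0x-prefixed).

Full-scale span = 3.3 V; LSB = 3.3/2^9 = 6.445 mV.
(3.269 − 0) / 0.00644531 = 507.190 LSBs.
So the output code is 507.
In hexadecimal (0x-prefixed): 0x1FB.

code 0x1FB (decimal 507)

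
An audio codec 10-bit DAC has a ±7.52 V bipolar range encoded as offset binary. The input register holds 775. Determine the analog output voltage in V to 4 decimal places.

LSB = 15.04 V / 2^10 = 14.688 mV.
V_out = (−7.52) + 775 × 0.0146875 V = 3.86281 V.

3.8628 V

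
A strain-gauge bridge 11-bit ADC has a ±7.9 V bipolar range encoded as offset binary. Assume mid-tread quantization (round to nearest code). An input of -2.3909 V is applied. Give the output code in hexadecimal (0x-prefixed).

code 0x2CA (decimal 714)

LSB = 15.8 V / 2048 = 7.715 mV.
(-2.3909 − (−7.9)) / 0.00771484 = 714.091 LSBs.
round(714.091) = 714.
In hexadecimal (0x-prefixed): 0x2CA.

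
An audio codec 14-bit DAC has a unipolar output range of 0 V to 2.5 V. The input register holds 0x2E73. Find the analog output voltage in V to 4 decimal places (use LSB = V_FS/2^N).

1.8144 V

LSB = 2.5 V / 2^14 = 152.59 µV.
Code 0x2E73 = 11891 decimal.
V_out = 0 + 11891 × 0.000152588 V = 1.81442 V.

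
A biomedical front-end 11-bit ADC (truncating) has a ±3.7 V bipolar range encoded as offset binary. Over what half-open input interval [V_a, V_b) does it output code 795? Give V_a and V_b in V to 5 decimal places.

[-0.82744 V, -0.82383 V)

LSB = 7.4/2^11 = 3.613 mV.
V_a = V_low + 795·LSB = -0.827441 V; V_b = V_low + 796·LSB = -0.823828 V.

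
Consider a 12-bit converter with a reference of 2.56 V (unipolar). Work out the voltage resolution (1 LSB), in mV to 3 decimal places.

0.625 mV

Full-scale span = 2.56 V.
LSB = 2.56 / 2^12 = 2.56 / 4096 = 0.000625 V = 0.625 mV.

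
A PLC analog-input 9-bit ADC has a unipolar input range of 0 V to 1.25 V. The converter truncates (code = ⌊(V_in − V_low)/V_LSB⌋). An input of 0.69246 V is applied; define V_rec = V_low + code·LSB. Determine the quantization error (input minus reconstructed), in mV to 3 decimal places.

1.542 mV

One LSB is 1.25 V / 512 = 2.441 mV.
(0.69246 − 0)/0.00244141 = 283.6316; ⌊·⌋ gives code 283.
V_rec = 0 + 283·0.00244141 = 0.69091797 V.
Difference: 0.00154203 V → 1.542 mV.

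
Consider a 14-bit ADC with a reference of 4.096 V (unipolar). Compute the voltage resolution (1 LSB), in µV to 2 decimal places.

Full-scale span = 4.096 V.
LSB = 4.096 / 2^14 = 4.096 / 16384 = 0.00025 V = 250.00 µV.

250.00 µV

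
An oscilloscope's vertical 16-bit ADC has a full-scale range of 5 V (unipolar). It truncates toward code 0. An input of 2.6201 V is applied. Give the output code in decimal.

code 34342

With 65536 levels over 5 V, one step is 76.29 µV.
Input sits at 34342.175 steps above V_low.
Floor → code 34342.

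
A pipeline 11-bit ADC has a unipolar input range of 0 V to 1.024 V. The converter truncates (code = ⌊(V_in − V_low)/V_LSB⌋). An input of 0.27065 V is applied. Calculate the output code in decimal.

LSB = 1.024 V / 2048 = 0.500 mV.
Input sits at 541.300 steps above V_low.
So the output code is 541.

code 541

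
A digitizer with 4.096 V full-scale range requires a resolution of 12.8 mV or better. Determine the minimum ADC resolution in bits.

9 bits

Number of steps required ≥ 4.096 V / 12.8 mV = 320.00.
Need 2^N ≥ 320.00; 2^8 = 256, 2^9 = 512.
Minimum N = 9.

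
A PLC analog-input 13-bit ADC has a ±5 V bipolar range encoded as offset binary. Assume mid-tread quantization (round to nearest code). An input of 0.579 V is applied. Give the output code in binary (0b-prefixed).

With 8192 levels over 10 V, one step is 1.221 mV.
Input sits at 4570.317 steps above V_low.
So the output code is 4570.
In binary (0b-prefixed): 0b1000111011010.

code 0b1000111011010 (decimal 4570)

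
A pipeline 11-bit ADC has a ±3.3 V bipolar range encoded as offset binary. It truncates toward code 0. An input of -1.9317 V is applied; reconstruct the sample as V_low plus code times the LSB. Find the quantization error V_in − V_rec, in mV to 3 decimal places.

1.894 mV

One LSB is 6.6 V / 2048 = 3.223 mV.
(-1.9317 − (−3.3))/0.00322266 = 424.5876; ⌊·⌋ gives code 424.
Reconstructed: -1.9335938 V.
Error = -1.9317 − (−1.9335938) = 0.00189375 V = 1.894 mV.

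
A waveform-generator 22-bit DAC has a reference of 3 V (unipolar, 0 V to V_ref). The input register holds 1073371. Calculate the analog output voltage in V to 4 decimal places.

LSB = 3 V / 2^22 = 0.72 µV.
V_out = 0 + 1073371 × 7.15256e-07 V = 0.767735 V.

0.7677 V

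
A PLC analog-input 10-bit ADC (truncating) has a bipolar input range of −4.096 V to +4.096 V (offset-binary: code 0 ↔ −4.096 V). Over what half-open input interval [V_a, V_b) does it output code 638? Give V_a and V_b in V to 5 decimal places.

[1.00800 V, 1.01600 V)

LSB = 8.192/2^10 = 8.000 mV.
V_a = V_low + 638·LSB = 1.008 V; V_b = V_low + 639·LSB = 1.016 V.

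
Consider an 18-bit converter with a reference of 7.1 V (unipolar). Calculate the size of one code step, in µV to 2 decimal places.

Full-scale span = 7.1 V.
LSB = 7.1 / 2^18 = 7.1 / 262144 = 2.70844e-05 V = 27.08 µV.

27.08 µV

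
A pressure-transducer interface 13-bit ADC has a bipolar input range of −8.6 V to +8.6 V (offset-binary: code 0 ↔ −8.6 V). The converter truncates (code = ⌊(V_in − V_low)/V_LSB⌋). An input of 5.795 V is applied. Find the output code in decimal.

code 6856

LSB = 17.2 V / 8192 = 2.100 mV.
Input sits at 6856.037 steps above V_low.
So the output code is 6856.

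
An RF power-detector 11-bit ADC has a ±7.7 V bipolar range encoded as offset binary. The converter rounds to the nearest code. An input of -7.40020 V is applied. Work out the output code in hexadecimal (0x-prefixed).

code 0x28 (decimal 40)

With 2048 levels over 15.4 V, one step is 7.520 mV.
(V_in − V_low)/LSB = (-7.40020 − (−7.7)) / 0.00751953 = 39.870.
Round → code 40.
In hexadecimal (0x-prefixed): 0x28.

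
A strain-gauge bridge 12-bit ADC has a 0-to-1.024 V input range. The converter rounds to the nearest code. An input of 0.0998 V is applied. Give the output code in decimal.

code 399

LSB = 1.024 V / 4096 = 250.00 µV.
(V_in − V_low)/LSB = (0.0998 − 0) / 0.00025 = 399.200.
round(399.200) = 399.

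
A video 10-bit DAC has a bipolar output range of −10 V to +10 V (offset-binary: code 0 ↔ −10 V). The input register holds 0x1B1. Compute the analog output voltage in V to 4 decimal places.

-1.5430 V

LSB = 20 V / 2^10 = 19.531 mV.
Code 0x1B1 = 433 decimal.
V_out = (−10) + 433 × 0.0195312 V = -1.54297 V.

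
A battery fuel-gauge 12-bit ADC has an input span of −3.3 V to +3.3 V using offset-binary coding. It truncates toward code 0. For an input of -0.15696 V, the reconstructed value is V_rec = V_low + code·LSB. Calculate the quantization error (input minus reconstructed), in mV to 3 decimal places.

Step size: 6.6 V ÷ 2^12 = 1.611 mV.
(-0.15696 − (−3.3))/0.00161133 = 1950.5897; ⌊·⌋ gives code 1950.
Code 1950 maps back to (−3.3) + 1950×0.00161133 V = -0.15791016 V.
Error = -0.15696 − (−0.15791016) = 0.000950156 V = 0.950 mV.

0.950 mV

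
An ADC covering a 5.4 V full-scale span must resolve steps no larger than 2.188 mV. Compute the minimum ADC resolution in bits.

Number of steps required ≥ 5.4 V / 2.188 mV = 2468.01.
Need 2^N ≥ 2468.01; 2^11 = 2048, 2^12 = 4096.
Minimum N = 12.

12 bits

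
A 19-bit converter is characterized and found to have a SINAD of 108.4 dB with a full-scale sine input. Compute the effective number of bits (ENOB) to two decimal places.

17.71 bits

ENOB = (SINAD − 1.76) / 6.02 = (108.4 − 1.76)/6.02 = 17.714.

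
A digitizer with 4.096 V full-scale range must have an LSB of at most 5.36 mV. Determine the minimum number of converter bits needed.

10 bits

Number of steps required ≥ 4.096 V / 5.36 mV = 764.18.
Need 2^N ≥ 764.18; 2^9 = 512, 2^10 = 1024.
Minimum N = 10.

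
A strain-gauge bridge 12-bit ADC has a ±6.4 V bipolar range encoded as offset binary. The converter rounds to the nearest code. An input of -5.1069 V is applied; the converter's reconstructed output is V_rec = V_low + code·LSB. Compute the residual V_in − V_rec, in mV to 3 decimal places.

One LSB is 12.8 V / 4096 = 3.125 mV.
(-5.1069 − (−6.4))/0.003125 = 413.7920; round gives code 414.
Code 414 maps back to (−6.4) + 414×0.003125 V = -5.10625 V.
V_in − V_rec = -0.00065 V = -0.650 mV.

-0.650 mV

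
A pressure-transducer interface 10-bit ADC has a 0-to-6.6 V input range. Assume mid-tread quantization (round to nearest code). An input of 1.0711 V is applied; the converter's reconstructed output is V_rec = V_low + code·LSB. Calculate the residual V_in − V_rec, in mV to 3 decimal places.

1.178 mV

Step size: 6.6 V ÷ 2^10 = 6.445 mV.
(1.0711 − 0)/0.00644531 = 166.1828; round gives code 166.
Reconstructed: 1.0699219 V.
Difference: 0.00117812 V → 1.178 mV.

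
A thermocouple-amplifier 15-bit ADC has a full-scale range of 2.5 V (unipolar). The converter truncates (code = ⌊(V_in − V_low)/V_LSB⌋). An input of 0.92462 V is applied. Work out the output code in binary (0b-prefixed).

LSB = 2.5 V / 32768 = 76.29 µV.
(V_in − V_low)/LSB = (0.92462 − 0) / 7.62939e-05 = 12119.179.
So the output code is 12119.
In binary (0b-prefixed): 0b10111101010111.

code 0b10111101010111 (decimal 12119)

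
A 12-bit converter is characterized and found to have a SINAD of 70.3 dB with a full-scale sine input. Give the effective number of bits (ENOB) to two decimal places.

11.39 bits

ENOB = (SINAD − 1.76) / 6.02 = (70.3 − 1.76)/6.02 = 11.385.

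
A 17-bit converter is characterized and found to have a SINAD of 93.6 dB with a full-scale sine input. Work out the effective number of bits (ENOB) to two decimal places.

ENOB = (SINAD − 1.76) / 6.02 = (93.6 − 1.76)/6.02 = 15.256.

15.26 bits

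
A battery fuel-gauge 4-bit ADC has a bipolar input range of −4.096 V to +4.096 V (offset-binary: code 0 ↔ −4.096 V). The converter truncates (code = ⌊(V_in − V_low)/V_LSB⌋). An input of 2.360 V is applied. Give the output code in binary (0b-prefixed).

With 16 levels over 8.192 V, one step is 0.5120 V.
Input sits at 12.609 steps above V_low.
Floor → code 12.
In binary (0b-prefixed): 0b1100.

code 0b1100 (decimal 12)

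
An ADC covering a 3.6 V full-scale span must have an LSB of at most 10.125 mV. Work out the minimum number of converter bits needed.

9 bits

Number of steps required ≥ 3.6 V / 10.125 mV = 355.56.
Need 2^N ≥ 355.56; 2^8 = 256, 2^9 = 512.
Minimum N = 9.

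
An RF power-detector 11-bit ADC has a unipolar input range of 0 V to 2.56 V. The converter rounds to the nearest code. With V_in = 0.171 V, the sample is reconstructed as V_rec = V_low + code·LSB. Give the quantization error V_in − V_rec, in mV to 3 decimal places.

-0.250 mV

LSB = 2.56/2^11 = 1.250 mV.
Scaled input = 136.8000 LSBs, so code = 137.
Code 137 maps back to 0 + 137×0.00125 V = 0.17125 V.
Error = 0.171 − 0.17125 = -0.00025 V = -0.250 mV.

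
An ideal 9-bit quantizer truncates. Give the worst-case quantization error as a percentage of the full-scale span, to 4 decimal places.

Truncating → worst-case error = 1 LSB = V_FS/2^9, so 100/512 = 0.195312 % of full scale.

0.1953 %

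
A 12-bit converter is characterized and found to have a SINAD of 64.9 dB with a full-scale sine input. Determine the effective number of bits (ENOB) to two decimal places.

10.49 bits

ENOB = (SINAD − 1.76) / 6.02 = (64.9 − 1.76)/6.02 = 10.488.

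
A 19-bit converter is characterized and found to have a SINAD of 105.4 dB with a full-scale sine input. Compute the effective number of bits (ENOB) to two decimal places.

17.22 bits

ENOB = (SINAD − 1.76) / 6.02 = (105.4 − 1.76)/6.02 = 17.216.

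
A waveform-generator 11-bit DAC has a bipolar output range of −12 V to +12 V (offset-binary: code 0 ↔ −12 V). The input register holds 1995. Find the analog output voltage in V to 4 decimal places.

LSB = 24 V / 2^11 = 11.719 mV.
V_out = (−12) + 1995 × 0.0117188 V = 11.3789 V.

11.3789 V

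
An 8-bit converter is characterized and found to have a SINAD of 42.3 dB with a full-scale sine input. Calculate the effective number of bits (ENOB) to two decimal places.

ENOB = (SINAD − 1.76) / 6.02 = (42.3 − 1.76)/6.02 = 6.734.

6.73 bits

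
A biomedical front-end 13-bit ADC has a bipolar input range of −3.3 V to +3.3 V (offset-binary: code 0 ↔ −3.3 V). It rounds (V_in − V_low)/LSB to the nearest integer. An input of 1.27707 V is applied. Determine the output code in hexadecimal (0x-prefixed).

code 0x1631 (decimal 5681)

With 8192 levels over 6.6 V, one step is 0.806 mV.
(V_in − V_low)/LSB = (1.27707 − (−3.3)) / 0.000805664 = 5681.115.
Round → code 5681.
In hexadecimal (0x-prefixed): 0x1631.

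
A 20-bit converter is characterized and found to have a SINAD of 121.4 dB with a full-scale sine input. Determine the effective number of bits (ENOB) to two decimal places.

19.87 bits

ENOB = (SINAD − 1.76) / 6.02 = (121.4 − 1.76)/6.02 = 19.874.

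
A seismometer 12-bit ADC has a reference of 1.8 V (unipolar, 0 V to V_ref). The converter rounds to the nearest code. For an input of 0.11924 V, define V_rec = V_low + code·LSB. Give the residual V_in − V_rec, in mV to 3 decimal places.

0.148 mV

LSB = 1.8/2^12 = 439.45 µV.
Scaled input = 271.3372 LSBs, so code = 271.
Reconstructed: 0.1190918 V.
V_in − V_rec = 0.000148203 V = 0.148 mV.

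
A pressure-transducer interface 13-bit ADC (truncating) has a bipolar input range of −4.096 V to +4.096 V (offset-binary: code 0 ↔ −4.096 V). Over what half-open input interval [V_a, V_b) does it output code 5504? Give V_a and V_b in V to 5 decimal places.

[1.40800 V, 1.40900 V)

LSB = 8.192/2^13 = 1.000 mV.
V_a = V_low + 5504·LSB = 1.408 V; V_b = V_low + 5505·LSB = 1.409 V.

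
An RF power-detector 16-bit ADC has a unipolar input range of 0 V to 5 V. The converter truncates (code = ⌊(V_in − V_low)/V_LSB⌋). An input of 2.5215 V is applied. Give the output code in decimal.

code 33049

Full-scale span = 5 V; LSB = 5/2^16 = 76.29 µV.
Input sits at 33049.805 steps above V_low.
Floor → code 33049.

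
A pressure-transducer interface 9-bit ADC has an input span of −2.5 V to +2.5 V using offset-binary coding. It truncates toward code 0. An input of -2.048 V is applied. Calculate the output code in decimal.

code 46

With 512 levels over 5 V, one step is 9.766 mV.
(-2.048 − (−2.5)) / 0.00976562 = 46.285 LSBs.
Floor → code 46.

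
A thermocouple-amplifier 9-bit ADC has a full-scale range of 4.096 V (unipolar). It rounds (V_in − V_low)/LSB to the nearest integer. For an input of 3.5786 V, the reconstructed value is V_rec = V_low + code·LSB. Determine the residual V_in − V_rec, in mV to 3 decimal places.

2.600 mV

One LSB is 4.096 V / 512 = 8.000 mV.
(V_in − V_low)/LSB = (3.5786 − 0)/0.008 = 447.3250 → code 447 (round).
V_rec = 0 + 447·0.008 = 3.576 V.
Error = 3.5786 − 3.576 = 0.0026 V = 2.600 mV.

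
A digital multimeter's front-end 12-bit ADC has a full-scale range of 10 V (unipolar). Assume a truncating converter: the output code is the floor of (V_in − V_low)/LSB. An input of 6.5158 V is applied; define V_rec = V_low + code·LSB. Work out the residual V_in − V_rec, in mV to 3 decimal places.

2.128 mV

Step size: 10 V ÷ 2^12 = 2.441 mV.
(6.5158 − 0)/0.00244141 = 2668.8717; ⌊·⌋ gives code 2668.
Code 2668 maps back to 0 + 2668×0.00244141 V = 6.5136719 V.
V_in − V_rec = 0.00212812 V = 2.128 mV.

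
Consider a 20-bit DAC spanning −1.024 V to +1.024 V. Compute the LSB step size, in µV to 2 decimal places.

Full-scale span = 2.048 V.
LSB = 2.048 / 2^20 = 2.048 / 1048576 = 1.95313e-06 V = 1.95 µV.

1.95 µV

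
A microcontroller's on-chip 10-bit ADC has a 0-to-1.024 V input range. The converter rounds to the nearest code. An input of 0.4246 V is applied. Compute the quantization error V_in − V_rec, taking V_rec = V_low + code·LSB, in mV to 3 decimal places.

One LSB is 1.024 V / 1024 = 1.000 mV.
(V_in − V_low)/LSB = (0.4246 − 0)/0.001 = 424.6000 → code 425 (round).
V_rec = 0 + 425·0.001 = 0.425 V.
V_in − V_rec = -0.0004 V = -0.400 mV.

-0.400 mV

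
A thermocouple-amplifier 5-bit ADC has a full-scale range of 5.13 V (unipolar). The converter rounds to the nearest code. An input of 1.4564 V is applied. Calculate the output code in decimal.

Full-scale span = 5.13 V; LSB = 5.13/2^5 = 160.312 mV.
(V_in − V_low)/LSB = (1.4564 − 0) / 0.160312 = 9.085.
So the output code is 9.

code 9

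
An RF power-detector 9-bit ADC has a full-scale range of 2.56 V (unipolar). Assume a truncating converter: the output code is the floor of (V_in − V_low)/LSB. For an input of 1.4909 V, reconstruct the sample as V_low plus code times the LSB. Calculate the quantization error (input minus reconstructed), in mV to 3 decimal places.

One LSB is 2.56 V / 512 = 5.000 mV.
Scaled input = 298.1800 LSBs, so code = 298.
Reconstructed: 1.49 V.
Difference: 0.0009 V → 0.900 mV.

0.900 mV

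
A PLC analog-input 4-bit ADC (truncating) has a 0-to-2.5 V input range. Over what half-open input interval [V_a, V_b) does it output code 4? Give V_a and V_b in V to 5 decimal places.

LSB = 2.5/2^4 = 156.250 mV.
V_a = V_low + 4·LSB = 0.625 V; V_b = V_low + 5·LSB = 0.78125 V.

[0.62500 V, 0.78125 V)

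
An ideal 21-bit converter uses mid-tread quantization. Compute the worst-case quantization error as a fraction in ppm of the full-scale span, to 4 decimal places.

Rounding → worst-case error = ½ LSB = V_FS/2^22, so 1e+06/4194304 = 0.238419 ppm of full scale.

0.2384 ppm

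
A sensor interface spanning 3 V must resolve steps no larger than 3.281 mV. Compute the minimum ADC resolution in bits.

10 bits

Number of steps required ≥ 3 V / 3.281 mV = 914.36.
Need 2^N ≥ 914.36; 2^9 = 512, 2^10 = 1024.
Minimum N = 10.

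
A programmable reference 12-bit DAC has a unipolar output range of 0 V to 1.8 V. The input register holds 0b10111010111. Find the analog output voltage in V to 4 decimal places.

LSB = 1.8 V / 2^12 = 439.45 µV.
Code 0b10111010111 = 1495 decimal.
V_out = 0 + 1495 × 0.000439453 V = 0.656982 V.

0.6570 V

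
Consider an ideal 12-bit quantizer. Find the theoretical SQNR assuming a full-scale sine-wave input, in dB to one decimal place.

74.0 dB

SNR ≈ 6.02·N + 1.76 dB = 6.02·12 + 1.76 = 74.00 dB.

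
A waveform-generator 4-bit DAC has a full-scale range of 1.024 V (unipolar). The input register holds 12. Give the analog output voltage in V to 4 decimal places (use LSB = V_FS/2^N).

LSB = 1.024 V / 2^4 = 64.000 mV.
V_out = 0 + 12 × 0.064 V = 0.768 V.

0.7680 V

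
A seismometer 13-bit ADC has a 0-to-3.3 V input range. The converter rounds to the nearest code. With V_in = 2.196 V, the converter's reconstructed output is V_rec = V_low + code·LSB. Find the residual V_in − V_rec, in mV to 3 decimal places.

0.163 mV

Step size: 3.3 V ÷ 2^13 = 402.83 µV.
(2.196 − 0)/0.000402832 = 5451.4036; round gives code 5451.
V_rec = 0 + 5451·0.000402832 = 2.1958374 V.
Difference: 0.000162598 V → 0.163 mV.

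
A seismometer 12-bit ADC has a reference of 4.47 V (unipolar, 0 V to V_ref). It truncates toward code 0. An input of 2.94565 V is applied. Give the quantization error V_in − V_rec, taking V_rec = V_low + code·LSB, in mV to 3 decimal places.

0.208 mV

One LSB is 4.47 V / 4096 = 1.091 mV.
(V_in − V_low)/LSB = (2.94565 − 0)/0.00109131 = 2699.1907 → code 2699 (floor).
Reconstructed: 2.9454419 V.
Difference: 0.000208105 V → 0.208 mV.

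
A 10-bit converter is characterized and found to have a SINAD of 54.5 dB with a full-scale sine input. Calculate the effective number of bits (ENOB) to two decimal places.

8.76 bits

ENOB = (SINAD − 1.76) / 6.02 = (54.5 − 1.76)/6.02 = 8.761.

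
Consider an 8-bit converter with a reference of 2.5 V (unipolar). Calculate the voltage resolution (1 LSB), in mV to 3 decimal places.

Full-scale span = 2.5 V.
LSB = 2.5 / 2^8 = 2.5 / 256 = 0.00976562 V = 9.766 mV.

9.766 mV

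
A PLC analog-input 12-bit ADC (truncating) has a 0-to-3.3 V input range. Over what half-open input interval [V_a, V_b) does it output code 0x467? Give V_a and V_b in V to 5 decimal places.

LSB = 3.3/2^12 = 0.806 mV.
Code 0x467 = 1127 decimal.
V_a = V_low + 1127·LSB = 0.907983 V; V_b = V_low + 1128·LSB = 0.908789 V.

[0.90798 V, 0.90879 V)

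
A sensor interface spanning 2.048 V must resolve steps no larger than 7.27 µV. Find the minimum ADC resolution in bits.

Number of steps required ≥ 2.048 V / 7.27 µV = 281705.64.
Need 2^N ≥ 281705.64; 2^18 = 262144, 2^19 = 524288.
Minimum N = 19.

19 bits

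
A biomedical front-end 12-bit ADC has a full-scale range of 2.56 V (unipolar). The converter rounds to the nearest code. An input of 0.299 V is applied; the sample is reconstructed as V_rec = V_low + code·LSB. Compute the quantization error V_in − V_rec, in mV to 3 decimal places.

One LSB is 2.56 V / 4096 = 0.625 mV.
Scaled input = 478.4000 LSBs, so code = 478.
Code 478 maps back to 0 + 478×0.000625 V = 0.29875 V.
Error = 0.299 − 0.29875 = 0.00025 V = 0.250 mV.

0.250 mV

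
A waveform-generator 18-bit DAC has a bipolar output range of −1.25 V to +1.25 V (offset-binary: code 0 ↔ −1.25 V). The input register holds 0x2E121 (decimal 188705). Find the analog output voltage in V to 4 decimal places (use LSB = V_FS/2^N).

LSB = 2.5 V / 2^18 = 9.54 µV.
Code 0x2E121 = 188705 decimal.
V_out = (−1.25) + 188705 × 9.53674e-06 V = 0.549631 V.

0.5496 V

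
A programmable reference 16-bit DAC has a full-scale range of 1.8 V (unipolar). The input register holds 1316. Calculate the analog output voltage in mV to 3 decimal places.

36.145 mV

LSB = 1.8 V / 2^16 = 27.47 µV.
V_out = 0 + 1316 × 2.74658e-05 V = 0.036145 V.
= 36.145 mV.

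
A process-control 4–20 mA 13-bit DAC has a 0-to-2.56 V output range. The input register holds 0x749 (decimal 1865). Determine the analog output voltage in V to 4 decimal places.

0.5828 V

LSB = 2.56 V / 2^13 = 312.50 µV.
Code 0x749 = 1865 decimal.
V_out = 0 + 1865 × 0.0003125 V = 0.582812 V.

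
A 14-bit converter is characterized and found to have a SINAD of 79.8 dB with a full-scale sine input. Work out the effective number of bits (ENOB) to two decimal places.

ENOB = (SINAD − 1.76) / 6.02 = (79.8 − 1.76)/6.02 = 12.963.

12.96 bits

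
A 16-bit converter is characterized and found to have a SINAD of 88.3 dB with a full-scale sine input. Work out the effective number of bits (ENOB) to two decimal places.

ENOB = (SINAD − 1.76) / 6.02 = (88.3 − 1.76)/6.02 = 14.375.

14.38 bits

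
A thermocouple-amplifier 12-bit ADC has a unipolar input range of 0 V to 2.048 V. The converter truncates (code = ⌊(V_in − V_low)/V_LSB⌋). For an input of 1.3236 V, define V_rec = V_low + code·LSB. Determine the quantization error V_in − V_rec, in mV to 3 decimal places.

0.100 mV

One LSB is 2.048 V / 4096 = 0.500 mV.
(1.3236 − 0)/0.0005 = 2647.2000; ⌊·⌋ gives code 2647.
V_rec = 0 + 2647·0.0005 = 1.3235 V.
Difference: 0.0001 V → 0.100 mV.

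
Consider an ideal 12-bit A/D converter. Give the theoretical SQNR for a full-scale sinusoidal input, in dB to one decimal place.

74.0 dB

SNR ≈ 6.02·N + 1.76 dB = 6.02·12 + 1.76 = 74.00 dB.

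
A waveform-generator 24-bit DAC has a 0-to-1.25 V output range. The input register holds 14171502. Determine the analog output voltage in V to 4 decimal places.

LSB = 1.25 V / 2^24 = 0.07 µV.
V_out = 0 + 14171502 × 7.45058e-08 V = 1.05586 V.

1.0559 V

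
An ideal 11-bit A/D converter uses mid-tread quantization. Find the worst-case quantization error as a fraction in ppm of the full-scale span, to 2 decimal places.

Rounding → worst-case error = ½ LSB = V_FS/2^12, so 1e+06/4096 = 244.141 ppm of full scale.

244.14 ppm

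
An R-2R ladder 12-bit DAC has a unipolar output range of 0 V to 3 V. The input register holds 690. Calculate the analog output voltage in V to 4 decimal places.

0.5054 V

LSB = 3 V / 2^12 = 0.732 mV.
V_out = 0 + 690 × 0.000732422 V = 0.505371 V.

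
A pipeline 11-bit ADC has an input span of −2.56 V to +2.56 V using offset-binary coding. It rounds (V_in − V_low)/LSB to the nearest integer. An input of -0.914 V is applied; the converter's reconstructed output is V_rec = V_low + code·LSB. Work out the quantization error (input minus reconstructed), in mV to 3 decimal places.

1.000 mV

LSB = 5.12/2^11 = 2.500 mV.
(-0.914 − (−2.56))/0.0025 = 658.4000; round gives code 658.
Code 658 maps back to (−2.56) + 658×0.0025 V = -0.915 V.
Error = -0.914 − (−0.915) = 0.001 V = 1.000 mV.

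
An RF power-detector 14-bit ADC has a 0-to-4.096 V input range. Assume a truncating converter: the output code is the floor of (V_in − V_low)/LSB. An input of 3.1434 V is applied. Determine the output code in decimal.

code 12573

LSB = 4.096 V / 16384 = 250.00 µV.
Input sits at 12573.600 steps above V_low.
⌊·⌋(12573.600) = 12573.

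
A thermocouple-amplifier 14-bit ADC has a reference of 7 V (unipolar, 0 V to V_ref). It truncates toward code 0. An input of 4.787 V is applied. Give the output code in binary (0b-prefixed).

Full-scale span = 7 V; LSB = 7/2^14 = 427.25 µV.
(V_in − V_low)/LSB = (4.787 − 0) / 0.000427246 = 11204.315.
So the output code is 11204.
In binary (0b-prefixed): 0b10101111000100.

code 0b10101111000100 (decimal 11204)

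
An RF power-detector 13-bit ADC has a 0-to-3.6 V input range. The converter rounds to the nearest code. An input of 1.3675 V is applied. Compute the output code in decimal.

code 3112

LSB = 3.6 V / 8192 = 439.45 µV.
(1.3675 − 0) / 0.000439453 = 3111.822 LSBs.
Round → code 3112.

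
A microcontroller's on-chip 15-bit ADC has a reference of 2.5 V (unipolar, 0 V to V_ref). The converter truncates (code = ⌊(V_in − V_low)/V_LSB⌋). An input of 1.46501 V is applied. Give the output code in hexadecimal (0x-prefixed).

code 0x4B02 (decimal 19202)

With 32768 levels over 2.5 V, one step is 76.29 µV.
Input sits at 19202.179 steps above V_low.
So the output code is 19202.
In hexadecimal (0x-prefixed): 0x4B02.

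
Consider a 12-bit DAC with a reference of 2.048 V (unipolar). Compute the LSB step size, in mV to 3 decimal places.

0.500 mV

Full-scale span = 2.048 V.
LSB = 2.048 / 2^12 = 2.048 / 4096 = 0.0005 V = 0.500 mV.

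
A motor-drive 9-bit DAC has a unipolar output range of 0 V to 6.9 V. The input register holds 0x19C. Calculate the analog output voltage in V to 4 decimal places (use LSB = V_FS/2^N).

5.5523 V

LSB = 6.9 V / 2^9 = 13.477 mV.
Code 0x19C = 412 decimal.
V_out = 0 + 412 × 0.0134766 V = 5.55234 V.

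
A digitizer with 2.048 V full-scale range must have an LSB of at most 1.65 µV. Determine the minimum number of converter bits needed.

Number of steps required ≥ 2.048 V / 1.65 µV = 1241212.12.
Need 2^N ≥ 1241212.12; 2^20 = 1048576, 2^21 = 2097152.
Minimum N = 21.

21 bits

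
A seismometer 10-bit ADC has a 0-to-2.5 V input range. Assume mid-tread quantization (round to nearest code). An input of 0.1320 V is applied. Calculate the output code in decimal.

Full-scale span = 2.5 V; LSB = 2.5/2^10 = 2.441 mV.
(V_in − V_low)/LSB = (0.1320 − 0) / 0.00244141 = 54.067.
round(54.067) = 54.

code 54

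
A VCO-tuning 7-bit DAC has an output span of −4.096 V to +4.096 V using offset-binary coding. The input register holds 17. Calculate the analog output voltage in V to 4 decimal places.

-3.0080 V

LSB = 8.192 V / 2^7 = 64.000 mV.
V_out = (−4.096) + 17 × 0.064 V = -3.008 V.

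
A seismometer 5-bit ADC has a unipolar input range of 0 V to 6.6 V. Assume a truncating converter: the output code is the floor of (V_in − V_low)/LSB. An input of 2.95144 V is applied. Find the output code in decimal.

code 14

With 32 levels over 6.6 V, one step is 206.250 mV.
(2.95144 − 0) / 0.20625 = 14.310 LSBs.
⌊·⌋(14.310) = 14.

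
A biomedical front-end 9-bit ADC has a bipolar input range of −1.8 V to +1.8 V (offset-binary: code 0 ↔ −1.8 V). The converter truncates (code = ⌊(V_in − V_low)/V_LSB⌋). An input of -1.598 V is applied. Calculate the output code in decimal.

code 28

Full-scale span = 3.6 V; LSB = 3.6/2^9 = 7.031 mV.
(V_in − V_low)/LSB = (-1.598 − (−1.8)) / 0.00703125 = 28.729.
So the output code is 28.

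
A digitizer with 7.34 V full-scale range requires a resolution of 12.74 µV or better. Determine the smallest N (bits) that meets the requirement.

Number of steps required ≥ 7.34 V / 12.74 µV = 576138.15.
Need 2^N ≥ 576138.15; 2^19 = 524288, 2^20 = 1048576.
Minimum N = 20.

20 bits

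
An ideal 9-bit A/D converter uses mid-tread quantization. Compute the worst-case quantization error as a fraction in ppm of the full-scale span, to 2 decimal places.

Rounding → worst-case error = ½ LSB = V_FS/2^10, so 1e+06/1024 = 976.562 ppm of full scale.

976.56 ppm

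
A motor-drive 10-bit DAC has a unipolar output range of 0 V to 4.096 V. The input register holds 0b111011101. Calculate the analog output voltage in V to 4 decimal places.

1.9080 V

LSB = 4.096 V / 2^10 = 4.000 mV.
Code 0b111011101 = 477 decimal.
V_out = 0 + 477 × 0.004 V = 1.908 V.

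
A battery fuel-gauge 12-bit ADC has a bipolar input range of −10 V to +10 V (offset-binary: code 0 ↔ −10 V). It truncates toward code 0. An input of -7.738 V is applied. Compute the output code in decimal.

Full-scale span = 20 V; LSB = 20/2^12 = 4.883 mV.
(V_in − V_low)/LSB = (-7.738 − (−10)) / 0.00488281 = 463.258.
Floor → code 463.

code 463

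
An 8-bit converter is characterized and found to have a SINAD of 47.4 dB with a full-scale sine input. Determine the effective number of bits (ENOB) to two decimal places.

ENOB = (SINAD − 1.76) / 6.02 = (47.4 − 1.76)/6.02 = 7.581.

7.58 bits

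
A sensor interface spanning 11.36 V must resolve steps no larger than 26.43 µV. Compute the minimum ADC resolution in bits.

19 bits

Number of steps required ≥ 11.36 V / 26.43 µV = 429814.60.
Need 2^N ≥ 429814.60; 2^18 = 262144, 2^19 = 524288.
Minimum N = 19.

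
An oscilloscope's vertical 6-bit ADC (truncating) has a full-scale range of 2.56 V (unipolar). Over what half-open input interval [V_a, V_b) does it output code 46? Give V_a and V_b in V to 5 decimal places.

[1.84000 V, 1.88000 V)

LSB = 2.56/2^6 = 40.000 mV.
V_a = V_low + 46·LSB = 1.84 V; V_b = V_low + 47·LSB = 1.88 V.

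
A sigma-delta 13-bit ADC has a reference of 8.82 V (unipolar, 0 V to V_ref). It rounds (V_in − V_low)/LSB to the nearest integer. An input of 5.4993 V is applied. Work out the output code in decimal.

code 5108

Full-scale span = 8.82 V; LSB = 8.82/2^13 = 1.077 mV.
(V_in − V_low)/LSB = (5.4993 − 0) / 0.00107666 = 5107.740.
So the output code is 5108.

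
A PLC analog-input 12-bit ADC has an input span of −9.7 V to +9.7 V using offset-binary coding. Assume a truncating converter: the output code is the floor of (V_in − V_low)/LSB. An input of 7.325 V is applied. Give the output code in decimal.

Full-scale span = 19.4 V; LSB = 19.4/2^12 = 4.736 mV.
Input sits at 3594.557 steps above V_low.
So the output code is 3594.

code 3594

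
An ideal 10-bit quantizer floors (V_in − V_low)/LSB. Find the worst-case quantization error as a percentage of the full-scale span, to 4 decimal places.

0.0977 %

Truncating → worst-case error = 1 LSB = V_FS/2^10, so 100/1024 = 0.0976562 % of full scale.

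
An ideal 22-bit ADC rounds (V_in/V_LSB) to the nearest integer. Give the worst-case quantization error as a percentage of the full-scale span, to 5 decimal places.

Rounding → worst-case error = ½ LSB = V_FS/2^23, so 100/8388608 = 1.19209e-05 % of full scale.

0.00001 %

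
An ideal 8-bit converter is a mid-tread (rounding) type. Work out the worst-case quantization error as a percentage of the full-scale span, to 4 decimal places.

0.1953 %

Rounding → worst-case error = ½ LSB = V_FS/2^9, so 100/512 = 0.195312 % of full scale.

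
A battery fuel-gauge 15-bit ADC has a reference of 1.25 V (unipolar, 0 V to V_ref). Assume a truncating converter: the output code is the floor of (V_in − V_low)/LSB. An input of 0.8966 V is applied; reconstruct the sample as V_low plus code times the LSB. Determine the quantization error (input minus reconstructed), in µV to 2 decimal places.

31.70 µV

One LSB is 1.25 V / 32768 = 38.15 µV.
Scaled input = 23503.8310 LSBs, so code = 23503.
Reconstructed: 0.8965683 V.
Difference: 3.17017e-05 V → 31.70 µV.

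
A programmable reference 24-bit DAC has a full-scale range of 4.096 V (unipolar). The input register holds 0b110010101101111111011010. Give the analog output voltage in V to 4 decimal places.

3.2460 V

LSB = 4.096 V / 2^24 = 0.24 µV.
Code 0b110010101101111111011010 = 13295578 decimal.
V_out = 0 + 13295578 × 2.44141e-07 V = 3.24599 V.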